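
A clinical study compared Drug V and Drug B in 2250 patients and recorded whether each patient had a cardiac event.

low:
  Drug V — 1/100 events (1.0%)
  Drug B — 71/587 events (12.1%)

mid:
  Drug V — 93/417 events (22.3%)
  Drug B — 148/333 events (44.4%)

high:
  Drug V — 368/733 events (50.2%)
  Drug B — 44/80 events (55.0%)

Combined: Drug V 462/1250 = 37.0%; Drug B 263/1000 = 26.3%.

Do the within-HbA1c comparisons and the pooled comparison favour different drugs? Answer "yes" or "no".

Within each HbA1c level (low 1.0% vs 12.1%; mid 22.3% vs 44.4%; high 50.2% vs 55.0%), Drug V has the lower rate every time. Pooled: 37.0% vs 26.3% — Drug B has the lower rate overall. The two comparisons disagree.

yes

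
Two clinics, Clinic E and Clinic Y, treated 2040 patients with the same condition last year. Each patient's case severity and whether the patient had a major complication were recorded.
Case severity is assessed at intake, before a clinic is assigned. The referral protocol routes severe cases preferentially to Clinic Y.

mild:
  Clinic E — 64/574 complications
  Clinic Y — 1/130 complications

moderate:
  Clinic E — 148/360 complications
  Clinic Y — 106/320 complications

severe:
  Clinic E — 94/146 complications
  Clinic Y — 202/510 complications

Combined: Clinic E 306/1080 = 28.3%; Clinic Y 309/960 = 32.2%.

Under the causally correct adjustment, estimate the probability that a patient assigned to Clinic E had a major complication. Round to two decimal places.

Case severity differs across clinics for reasons unrelated to any effect of the clinic itself, and it separately predicts the outcome — a classic confounder. We must compare within case severity levels.
Standardising Clinic E to the population case severity mix: 0.345·64/574 + 0.333·148/360 + 0.322·94/146 = 0.383.

0.38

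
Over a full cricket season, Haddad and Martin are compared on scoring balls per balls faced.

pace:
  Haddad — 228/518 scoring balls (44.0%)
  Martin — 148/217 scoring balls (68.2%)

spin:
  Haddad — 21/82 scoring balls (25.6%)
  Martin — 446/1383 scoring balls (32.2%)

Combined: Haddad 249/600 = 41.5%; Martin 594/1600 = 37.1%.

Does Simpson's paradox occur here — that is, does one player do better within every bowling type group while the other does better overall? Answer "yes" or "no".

yes

Within each bowling type level (pace 44.0% vs 68.2%; spin 25.6% vs 32.2%), Martin has the higher rate every time. Pooled: 41.5% vs 37.1% — Haddad has the higher rate overall. The two comparisons disagree.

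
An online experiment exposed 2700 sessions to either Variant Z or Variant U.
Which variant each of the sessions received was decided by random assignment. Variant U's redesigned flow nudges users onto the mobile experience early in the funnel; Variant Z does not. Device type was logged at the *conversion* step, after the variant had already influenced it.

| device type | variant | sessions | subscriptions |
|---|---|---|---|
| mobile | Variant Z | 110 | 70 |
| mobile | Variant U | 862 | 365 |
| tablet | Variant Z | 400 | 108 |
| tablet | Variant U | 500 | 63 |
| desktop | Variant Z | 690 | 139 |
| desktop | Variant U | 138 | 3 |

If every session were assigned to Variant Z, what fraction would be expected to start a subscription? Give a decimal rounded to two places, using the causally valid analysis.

0.26

The distribution of device type is itself part of what the variant does — it is an intermediate outcome. Holding it fixed would remove that part of the effect; the total effect is the pooled difference.
So P(outcome | do(Variant Z)) is just the pooled rate for Variant Z: 317/1200 = 0.264.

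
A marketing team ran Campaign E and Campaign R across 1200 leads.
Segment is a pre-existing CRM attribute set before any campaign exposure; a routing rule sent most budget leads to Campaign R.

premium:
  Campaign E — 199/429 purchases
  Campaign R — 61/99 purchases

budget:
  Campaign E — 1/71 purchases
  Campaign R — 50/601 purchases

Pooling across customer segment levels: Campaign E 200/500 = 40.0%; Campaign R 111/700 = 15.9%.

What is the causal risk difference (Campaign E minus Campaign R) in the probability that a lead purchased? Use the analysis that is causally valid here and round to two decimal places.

-0.11

Within every customer segment level Campaign R has the higher rate, yet pooled Campaign E does — Simpson's reversal.
The imbalance in customer segment arose from how leads were allocated, not from anything the campaign did; and customer segment independently affects the outcome. The pooled gap is confounded — condition on customer segment.
Adjusting over the population distribution of customer segment: 0.440·(0.464−0.616) + 0.560·(0.014−0.083) = -0.106.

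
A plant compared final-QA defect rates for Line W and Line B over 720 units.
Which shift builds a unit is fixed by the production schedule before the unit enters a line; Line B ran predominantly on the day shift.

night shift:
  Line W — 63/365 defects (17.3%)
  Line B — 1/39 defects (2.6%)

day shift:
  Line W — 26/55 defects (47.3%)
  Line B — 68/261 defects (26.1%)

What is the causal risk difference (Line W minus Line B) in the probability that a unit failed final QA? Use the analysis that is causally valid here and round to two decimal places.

Within every shift level Line B has the lower rate, yet pooled Line W does — Simpson's reversal.
The imbalance in shift arose from how units were allocated, not from anything the line did; and shift independently affects the outcome. The pooled gap is confounded — condition on shift.
Adjusting over the population distribution of shift: 0.561·(0.173−0.026) + 0.439·(0.473−0.261) = +0.176.

+0.18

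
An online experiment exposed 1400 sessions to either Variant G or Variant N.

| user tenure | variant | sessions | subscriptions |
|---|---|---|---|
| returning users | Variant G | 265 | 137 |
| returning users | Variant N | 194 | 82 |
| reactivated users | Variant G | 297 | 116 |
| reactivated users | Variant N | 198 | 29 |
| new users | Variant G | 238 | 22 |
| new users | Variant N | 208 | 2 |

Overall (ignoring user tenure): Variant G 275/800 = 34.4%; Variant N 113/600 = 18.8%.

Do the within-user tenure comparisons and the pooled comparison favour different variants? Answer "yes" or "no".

Within each user tenure level (returning users 51.7% vs 42.3%; reactivated users 39.1% vs 14.6%; new users 9.2% vs 1.0%), Variant G has the higher rate every time. Pooled: 34.4% vs 18.8% — Variant G has the higher rate overall. They agree.

no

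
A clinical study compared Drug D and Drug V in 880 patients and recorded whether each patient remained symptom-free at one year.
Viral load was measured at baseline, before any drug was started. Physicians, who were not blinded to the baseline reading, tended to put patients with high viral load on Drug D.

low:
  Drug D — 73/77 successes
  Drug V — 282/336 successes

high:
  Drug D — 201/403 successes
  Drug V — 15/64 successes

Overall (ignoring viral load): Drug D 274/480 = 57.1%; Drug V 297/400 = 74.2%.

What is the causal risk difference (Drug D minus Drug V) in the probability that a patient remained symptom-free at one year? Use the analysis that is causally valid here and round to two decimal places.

Nothing the drug does changes viral load; the imbalance is an allocation artefact. With viral load also predicting the outcome, the pooled figure is confounded, and the within-stratum comparison is the causal one.
Adjusting over the population distribution of viral load: 0.469·(0.948−0.839) + 0.531·(0.499−0.234) = +0.191.

+0.19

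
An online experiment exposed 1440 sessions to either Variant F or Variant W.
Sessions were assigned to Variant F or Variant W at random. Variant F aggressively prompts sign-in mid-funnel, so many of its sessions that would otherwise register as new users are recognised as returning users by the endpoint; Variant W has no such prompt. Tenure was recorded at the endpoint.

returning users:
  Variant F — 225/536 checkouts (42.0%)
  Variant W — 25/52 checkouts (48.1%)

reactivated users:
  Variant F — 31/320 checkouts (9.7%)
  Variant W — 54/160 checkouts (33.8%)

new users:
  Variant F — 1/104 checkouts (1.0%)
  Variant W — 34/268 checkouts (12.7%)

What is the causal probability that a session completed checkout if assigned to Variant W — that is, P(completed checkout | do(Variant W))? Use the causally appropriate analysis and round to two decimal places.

0.24

Because the variant influences user tenure, user tenure is a post-treatment mediator, not a confounder. Stratifying on it would bias the estimate; the causal effect is the crude pooled difference.
So P(outcome | do(Variant W)) is just the pooled rate for Variant W: 113/480 = 0.235.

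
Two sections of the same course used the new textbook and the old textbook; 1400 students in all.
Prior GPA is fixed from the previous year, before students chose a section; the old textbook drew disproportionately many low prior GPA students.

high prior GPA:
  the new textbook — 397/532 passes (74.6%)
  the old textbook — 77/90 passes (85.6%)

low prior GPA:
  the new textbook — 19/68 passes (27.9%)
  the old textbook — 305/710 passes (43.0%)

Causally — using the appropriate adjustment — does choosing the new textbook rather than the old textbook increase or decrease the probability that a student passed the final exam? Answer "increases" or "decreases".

Prior GPA band satisfies the back-door criterion: it is not a descendant of the teaching method, and it blocks the spurious path from teaching method to outcome. Adjusting for it (i.e., using the within-prior GPA band rates) gives the causal effect.
Within each level — high prior GPA: 74.6% vs 85.6%; low prior GPA: 27.9% vs 43.0% — the old textbook is higher every time.

decreases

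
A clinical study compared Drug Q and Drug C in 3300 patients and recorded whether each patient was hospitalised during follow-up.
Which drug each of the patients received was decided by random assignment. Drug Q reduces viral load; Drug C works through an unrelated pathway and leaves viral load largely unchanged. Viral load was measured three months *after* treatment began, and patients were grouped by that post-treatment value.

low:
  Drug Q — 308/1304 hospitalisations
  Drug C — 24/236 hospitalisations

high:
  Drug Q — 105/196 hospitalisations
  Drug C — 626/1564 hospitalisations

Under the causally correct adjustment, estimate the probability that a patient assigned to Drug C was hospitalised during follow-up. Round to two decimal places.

0.36

The viral load-specific comparison favours Drug C throughout, but the pooled figures favour Drug Q. The question is whether to condition on viral load.
Viral load lies on the pathway drug → viral load → outcome, so adjusting for it blocks the indirect effect. For the total causal effect of drug, use the unadjusted pooled rates.
So P(outcome | do(Drug C)) is just the pooled rate for Drug C: 650/1800 = 0.361.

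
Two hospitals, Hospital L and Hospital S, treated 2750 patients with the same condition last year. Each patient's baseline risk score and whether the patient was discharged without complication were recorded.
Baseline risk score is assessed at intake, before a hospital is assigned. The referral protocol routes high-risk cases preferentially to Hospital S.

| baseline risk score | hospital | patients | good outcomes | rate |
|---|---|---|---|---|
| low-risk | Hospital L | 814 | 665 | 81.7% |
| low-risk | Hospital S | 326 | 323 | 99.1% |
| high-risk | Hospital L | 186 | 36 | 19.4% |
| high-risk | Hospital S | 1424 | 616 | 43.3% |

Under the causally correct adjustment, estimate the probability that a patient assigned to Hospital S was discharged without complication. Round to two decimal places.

0.66

The stratified and pooled comparisons disagree (Hospital S wins within each baseline risk score; Hospital L wins overall), so the answer turns on the causal role of baseline risk score.
The imbalance in baseline risk score arose from how patients were allocated, not from anything the hospital did; and baseline risk score independently affects the outcome. The pooled gap is confounded — condition on baseline risk score.
Standardising Hospital S to the population baseline risk score mix: 0.415·323/326 + 0.585·616/1424 = 0.664.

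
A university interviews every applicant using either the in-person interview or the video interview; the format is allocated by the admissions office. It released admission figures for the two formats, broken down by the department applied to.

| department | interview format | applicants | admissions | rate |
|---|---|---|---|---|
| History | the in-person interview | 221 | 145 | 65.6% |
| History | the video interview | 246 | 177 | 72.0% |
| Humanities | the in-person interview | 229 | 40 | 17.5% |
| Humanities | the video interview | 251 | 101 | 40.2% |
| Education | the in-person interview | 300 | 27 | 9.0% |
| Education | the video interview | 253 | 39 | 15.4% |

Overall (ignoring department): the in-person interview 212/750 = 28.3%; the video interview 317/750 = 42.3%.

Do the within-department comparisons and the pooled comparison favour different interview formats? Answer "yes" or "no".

no

Within each department level (History 65.6% vs 72.0%; Humanities 17.5% vs 40.2%; Education 9.0% vs 15.4%), the video interview has the higher rate every time. Pooled: 28.3% vs 42.3% — the video interview has the higher rate overall. They agree.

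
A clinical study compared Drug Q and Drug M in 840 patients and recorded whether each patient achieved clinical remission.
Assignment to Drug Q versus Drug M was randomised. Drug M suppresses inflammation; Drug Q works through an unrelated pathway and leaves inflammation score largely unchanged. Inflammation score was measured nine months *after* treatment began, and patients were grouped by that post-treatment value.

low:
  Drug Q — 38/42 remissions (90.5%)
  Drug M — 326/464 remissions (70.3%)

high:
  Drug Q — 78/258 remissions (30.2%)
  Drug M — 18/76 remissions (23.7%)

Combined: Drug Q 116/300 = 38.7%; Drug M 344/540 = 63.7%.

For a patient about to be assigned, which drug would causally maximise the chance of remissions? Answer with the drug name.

Drug M

The inflammation score-specific comparison favours Drug Q throughout, but the pooled figures favour Drug M. The question is whether to condition on inflammation score.
Inflammation score lies on the pathway drug → inflammation score → outcome, so adjusting for it blocks the indirect effect. For the total causal effect of drug, use the unadjusted pooled rates.
Pooled: Drug Q 38.7% vs Drug M 63.7%; Drug M is higher overall.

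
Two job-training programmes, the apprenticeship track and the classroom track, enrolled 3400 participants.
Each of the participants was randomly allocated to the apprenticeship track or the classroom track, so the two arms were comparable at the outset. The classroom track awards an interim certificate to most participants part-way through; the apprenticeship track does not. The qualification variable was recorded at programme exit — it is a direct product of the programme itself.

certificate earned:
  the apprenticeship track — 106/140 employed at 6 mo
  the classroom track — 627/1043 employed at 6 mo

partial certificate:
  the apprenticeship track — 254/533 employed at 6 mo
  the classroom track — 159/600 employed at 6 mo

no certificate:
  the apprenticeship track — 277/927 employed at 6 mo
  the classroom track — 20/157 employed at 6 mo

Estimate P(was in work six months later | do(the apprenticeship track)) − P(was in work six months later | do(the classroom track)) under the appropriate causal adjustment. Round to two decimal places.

The distribution of qualification attained during the programme is itself part of what the programme does — it is an intermediate outcome. Holding it fixed would remove that part of the effect; the total effect is the pooled difference.
The causal difference is the pooled difference: 0.398 − 0.448 = -0.050.

-0.05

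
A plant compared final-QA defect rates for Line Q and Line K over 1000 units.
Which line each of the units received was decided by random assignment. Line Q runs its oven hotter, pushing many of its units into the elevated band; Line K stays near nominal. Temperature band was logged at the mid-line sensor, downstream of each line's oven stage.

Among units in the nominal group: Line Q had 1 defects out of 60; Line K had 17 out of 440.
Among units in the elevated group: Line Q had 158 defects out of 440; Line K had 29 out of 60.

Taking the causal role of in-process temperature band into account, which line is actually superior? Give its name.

The stratified and pooled comparisons disagree (Line Q wins within each in-process temperature band; Line K wins overall), so the answer turns on the causal role of in-process temperature band.
In-process temperature band is recorded after the line and is itself shifted by it — it sits on the causal path from line to outcome. Conditioning on a mediator would strip out part of the effect we want; the pooled comparison gives the total causal effect.
Pooled: Line Q 31.8% vs Line K 9.2%; Line K is lower overall.

Line K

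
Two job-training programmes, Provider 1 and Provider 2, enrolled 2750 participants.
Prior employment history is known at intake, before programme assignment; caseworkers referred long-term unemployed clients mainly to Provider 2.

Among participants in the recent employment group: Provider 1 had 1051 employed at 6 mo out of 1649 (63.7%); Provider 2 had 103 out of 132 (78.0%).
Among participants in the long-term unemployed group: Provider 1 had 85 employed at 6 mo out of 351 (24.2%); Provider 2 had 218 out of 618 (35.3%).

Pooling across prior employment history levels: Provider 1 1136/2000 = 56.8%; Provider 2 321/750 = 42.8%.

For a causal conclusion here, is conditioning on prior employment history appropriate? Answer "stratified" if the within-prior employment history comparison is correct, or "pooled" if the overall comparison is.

stratified

Within every prior employment history level Provider 2 has the higher rate, yet pooled Provider 1 does — Simpson's reversal.
Nothing the programme does changes prior employment history; the imbalance is an allocation artefact. With prior employment history also predicting the outcome, the pooled figure is confounded, and the within-stratum comparison is the causal one.
Within each level — recent employment: 63.7% vs 78.0%; long-term unemployed: 24.2% vs 35.3% — Provider 2 is higher every time.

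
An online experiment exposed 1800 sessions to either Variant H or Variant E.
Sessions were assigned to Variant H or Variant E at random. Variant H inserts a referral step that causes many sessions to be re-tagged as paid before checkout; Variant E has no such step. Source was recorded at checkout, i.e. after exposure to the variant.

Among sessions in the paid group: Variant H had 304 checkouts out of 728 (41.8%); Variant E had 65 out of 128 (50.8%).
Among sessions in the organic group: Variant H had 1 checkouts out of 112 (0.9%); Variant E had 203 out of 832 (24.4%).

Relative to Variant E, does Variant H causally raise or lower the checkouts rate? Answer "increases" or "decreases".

The traffic source-specific comparison favours Variant E throughout, but the pooled figures favour Variant H. The question is whether to condition on traffic source.
Because the variant influences traffic source, traffic source is a post-treatment mediator, not a confounder. Stratifying on it would bias the estimate; the causal effect is the crude pooled difference.
Pooled: Variant H 36.3% vs Variant E 27.9%; Variant H is higher overall.

increases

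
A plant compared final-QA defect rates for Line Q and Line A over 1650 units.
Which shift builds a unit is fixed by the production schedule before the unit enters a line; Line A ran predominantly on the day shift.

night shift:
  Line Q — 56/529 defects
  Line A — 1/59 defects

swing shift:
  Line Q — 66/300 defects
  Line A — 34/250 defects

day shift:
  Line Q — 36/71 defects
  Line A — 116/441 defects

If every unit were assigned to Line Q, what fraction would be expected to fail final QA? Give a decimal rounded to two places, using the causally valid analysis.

Here shift is a common cause — it drives both which line a case falls under and the outcome. The crude comparison mixes populations; the stratum-specific rates are the causally relevant ones.
Standardising Line Q to the population shift mix: 0.356·56/529 + 0.333·66/300 + 0.310·36/71 = 0.268.

0.27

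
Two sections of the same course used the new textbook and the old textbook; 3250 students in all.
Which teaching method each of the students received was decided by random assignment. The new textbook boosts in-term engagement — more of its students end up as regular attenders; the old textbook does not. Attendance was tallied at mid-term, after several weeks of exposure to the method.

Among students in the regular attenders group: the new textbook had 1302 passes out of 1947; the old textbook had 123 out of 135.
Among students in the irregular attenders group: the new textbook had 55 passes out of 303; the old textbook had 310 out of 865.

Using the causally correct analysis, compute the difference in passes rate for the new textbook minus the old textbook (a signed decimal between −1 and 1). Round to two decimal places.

+0.17

Stratifying would compare teaching methods among students the teaching methods themselves sorted into mid-term attendance groups — a form of selection on an intermediate. The unconditioned pooled rates give the total causal effect.
The causal difference is the pooled difference: 0.603 − 0.433 = +0.170.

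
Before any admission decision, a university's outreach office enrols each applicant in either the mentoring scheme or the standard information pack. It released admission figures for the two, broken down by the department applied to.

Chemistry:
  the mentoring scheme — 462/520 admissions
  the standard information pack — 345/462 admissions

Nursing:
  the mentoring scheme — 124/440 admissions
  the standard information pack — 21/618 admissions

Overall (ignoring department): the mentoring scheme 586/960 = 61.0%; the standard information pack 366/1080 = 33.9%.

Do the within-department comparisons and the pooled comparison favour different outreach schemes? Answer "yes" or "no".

Within each department level (Chemistry 88.8% vs 74.7%; Nursing 28.2% vs 3.4%), the mentoring scheme has the higher rate every time. Pooled: 61.0% vs 33.9% — the mentoring scheme has the higher rate overall. They agree.

no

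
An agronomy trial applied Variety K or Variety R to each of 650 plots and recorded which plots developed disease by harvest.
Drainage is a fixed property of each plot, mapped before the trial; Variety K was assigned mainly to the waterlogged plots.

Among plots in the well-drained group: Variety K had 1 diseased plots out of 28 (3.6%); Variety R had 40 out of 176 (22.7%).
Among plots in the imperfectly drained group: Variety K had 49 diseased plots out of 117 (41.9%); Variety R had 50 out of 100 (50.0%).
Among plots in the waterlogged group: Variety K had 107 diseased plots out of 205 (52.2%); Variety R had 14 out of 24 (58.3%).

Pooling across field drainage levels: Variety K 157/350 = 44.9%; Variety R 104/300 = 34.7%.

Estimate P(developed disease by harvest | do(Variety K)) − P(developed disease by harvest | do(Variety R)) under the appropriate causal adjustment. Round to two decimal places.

-0.11

The field drainage-specific comparison favours Variety K throughout, but the pooled figures favour Variety R. The question is whether to condition on field drainage.
Field drainage is set before the variety has any effect — it is not caused by the variety — and it independently drives the outcome. That makes it a confounder, so the causal comparison is within field drainage levels.
Adjusting over the population distribution of field drainage: 0.314·(0.036−0.227) + 0.334·(0.419−0.500) + 0.352·(0.522−0.583) = -0.109.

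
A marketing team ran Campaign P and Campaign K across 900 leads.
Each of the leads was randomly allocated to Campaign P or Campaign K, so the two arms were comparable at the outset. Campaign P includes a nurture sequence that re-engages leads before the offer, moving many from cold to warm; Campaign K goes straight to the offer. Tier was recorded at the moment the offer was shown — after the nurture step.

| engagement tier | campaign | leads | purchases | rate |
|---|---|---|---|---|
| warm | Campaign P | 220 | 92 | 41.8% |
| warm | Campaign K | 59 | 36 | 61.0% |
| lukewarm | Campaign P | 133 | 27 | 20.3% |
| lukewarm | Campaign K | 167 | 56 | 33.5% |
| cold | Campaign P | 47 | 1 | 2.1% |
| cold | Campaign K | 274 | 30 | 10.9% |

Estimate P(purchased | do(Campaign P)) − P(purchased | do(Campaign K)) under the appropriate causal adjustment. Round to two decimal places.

Engagement tier is recorded after the campaign and is itself shifted by it — it sits on the causal path from campaign to outcome. Conditioning on a mediator would strip out part of the effect we want; the pooled comparison gives the total causal effect.
The causal difference is the pooled difference: 0.300 − 0.244 = +0.056.

+0.06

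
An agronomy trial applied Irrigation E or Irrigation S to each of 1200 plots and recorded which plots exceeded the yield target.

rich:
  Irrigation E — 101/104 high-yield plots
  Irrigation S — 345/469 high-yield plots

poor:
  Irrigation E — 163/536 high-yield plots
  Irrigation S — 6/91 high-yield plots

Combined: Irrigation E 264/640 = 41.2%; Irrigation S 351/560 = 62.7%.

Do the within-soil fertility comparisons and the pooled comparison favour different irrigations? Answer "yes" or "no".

Within each soil fertility level (rich 97.1% vs 73.6%; poor 30.4% vs 6.6%), Irrigation E has the higher rate every time. Pooled: 41.2% vs 62.7% — Irrigation S has the higher rate overall. The two comparisons disagree.

yes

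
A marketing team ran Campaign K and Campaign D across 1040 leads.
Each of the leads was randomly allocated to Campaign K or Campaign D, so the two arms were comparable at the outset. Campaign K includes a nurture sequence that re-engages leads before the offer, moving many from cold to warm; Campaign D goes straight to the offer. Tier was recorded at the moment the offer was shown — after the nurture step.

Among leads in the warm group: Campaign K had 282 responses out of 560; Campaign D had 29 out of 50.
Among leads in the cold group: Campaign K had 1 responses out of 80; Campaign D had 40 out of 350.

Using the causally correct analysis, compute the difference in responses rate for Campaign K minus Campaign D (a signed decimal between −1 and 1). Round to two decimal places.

Campaign D is higher inside every engagement tier stratum but Campaign K is higher in aggregate. Whether to stratify depends on how engagement tier relates to the campaign.
The distribution of engagement tier is itself part of what the campaign does — it is an intermediate outcome. Holding it fixed would remove that part of the effect; the total effect is the pooled difference.
The causal difference is the pooled difference: 0.442 − 0.172 = +0.270.

+0.27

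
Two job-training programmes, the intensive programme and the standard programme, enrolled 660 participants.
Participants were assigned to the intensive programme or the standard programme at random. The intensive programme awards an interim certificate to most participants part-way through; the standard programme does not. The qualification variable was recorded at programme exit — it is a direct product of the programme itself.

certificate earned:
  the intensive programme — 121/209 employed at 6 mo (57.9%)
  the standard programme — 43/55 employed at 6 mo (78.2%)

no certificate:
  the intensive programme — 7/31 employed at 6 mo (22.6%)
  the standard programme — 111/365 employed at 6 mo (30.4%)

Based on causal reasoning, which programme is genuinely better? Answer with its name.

the intensive programme

The qualification attained during the programme-specific comparison favours the standard programme throughout, but the pooled figures favour the intensive programme. The question is whether to condition on qualification attained during the programme.
Because the programme influences qualification attained during the programme, qualification attained during the programme is a post-treatment mediator, not a confounder. Stratifying on it would bias the estimate; the causal effect is the crude pooled difference.
Pooled: the intensive programme 53.3% vs the standard programme 36.7%; the intensive programme is higher overall.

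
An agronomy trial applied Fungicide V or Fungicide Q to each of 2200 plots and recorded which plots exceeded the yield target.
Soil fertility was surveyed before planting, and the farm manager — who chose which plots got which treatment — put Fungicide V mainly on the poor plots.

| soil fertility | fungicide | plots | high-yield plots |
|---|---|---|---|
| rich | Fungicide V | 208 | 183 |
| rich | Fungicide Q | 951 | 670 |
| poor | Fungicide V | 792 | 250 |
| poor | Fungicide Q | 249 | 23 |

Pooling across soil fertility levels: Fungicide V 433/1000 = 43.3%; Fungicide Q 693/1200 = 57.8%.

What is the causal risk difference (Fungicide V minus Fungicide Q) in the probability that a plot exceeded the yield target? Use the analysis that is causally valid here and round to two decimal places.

+0.20

Fungicide V is higher inside every soil fertility stratum but Fungicide Q is higher in aggregate. Whether to stratify depends on how soil fertility relates to the fungicide.
Since soil fertility is a pre-existing factor (not a product of the fungicide) and it affects the outcome on its own, it is a confounder. The stratified rates, not the pooled rate, identify the causal effect.
Adjusting over the population distribution of soil fertility: 0.527·(0.880−0.705) + 0.473·(0.316−0.092) = +0.198.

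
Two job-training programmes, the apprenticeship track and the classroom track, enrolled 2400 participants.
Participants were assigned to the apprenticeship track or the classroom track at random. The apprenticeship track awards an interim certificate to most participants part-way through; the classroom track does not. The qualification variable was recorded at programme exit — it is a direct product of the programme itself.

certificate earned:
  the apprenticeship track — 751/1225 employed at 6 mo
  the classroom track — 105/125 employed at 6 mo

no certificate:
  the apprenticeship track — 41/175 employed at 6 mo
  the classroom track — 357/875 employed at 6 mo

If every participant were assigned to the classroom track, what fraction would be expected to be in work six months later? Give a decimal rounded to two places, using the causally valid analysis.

Qualification attained during the programme is downstream of the programme. One should not condition on a consequence of treatment, so the overall rates are the right comparison.
So P(outcome | do(the classroom track)) is just the pooled rate for the classroom track: 462/1000 = 0.462.

0.46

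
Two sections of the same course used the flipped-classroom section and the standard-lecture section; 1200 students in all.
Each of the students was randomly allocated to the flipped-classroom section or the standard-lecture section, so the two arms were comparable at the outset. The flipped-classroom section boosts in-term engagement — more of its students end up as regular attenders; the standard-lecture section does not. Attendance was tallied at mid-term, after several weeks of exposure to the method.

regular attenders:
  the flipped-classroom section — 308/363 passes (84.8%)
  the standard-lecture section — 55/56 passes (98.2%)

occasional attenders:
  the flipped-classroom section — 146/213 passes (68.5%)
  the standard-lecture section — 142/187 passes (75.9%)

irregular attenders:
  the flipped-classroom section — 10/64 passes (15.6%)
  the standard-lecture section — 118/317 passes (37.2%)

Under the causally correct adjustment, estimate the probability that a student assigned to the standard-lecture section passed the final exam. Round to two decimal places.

0.56

the standard-lecture section is higher inside every mid-term attendance stratum but the flipped-classroom section is higher in aggregate. Whether to stratify depends on how mid-term attendance relates to the teaching method.
Mid-term attendance lies on the pathway teaching method → mid-term attendance → outcome, so adjusting for it blocks the indirect effect. For the total causal effect of teaching method, use the unadjusted pooled rates.
So P(outcome | do(the standard-lecture section)) is just the pooled rate for the standard-lecture section: 315/560 = 0.562.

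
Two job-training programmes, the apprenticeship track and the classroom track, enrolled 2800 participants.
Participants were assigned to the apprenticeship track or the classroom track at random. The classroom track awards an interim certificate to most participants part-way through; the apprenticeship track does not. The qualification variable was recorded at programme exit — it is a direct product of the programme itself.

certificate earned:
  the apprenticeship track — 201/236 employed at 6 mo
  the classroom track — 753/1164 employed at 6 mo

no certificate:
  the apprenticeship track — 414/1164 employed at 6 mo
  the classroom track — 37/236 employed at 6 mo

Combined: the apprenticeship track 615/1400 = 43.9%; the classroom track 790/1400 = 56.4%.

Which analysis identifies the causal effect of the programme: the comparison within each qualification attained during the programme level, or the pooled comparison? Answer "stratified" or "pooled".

the apprenticeship track is higher inside every qualification attained during the programme stratum but the classroom track is higher in aggregate. Whether to stratify depends on how qualification attained during the programme relates to the programme.
Qualification attained during the programme lies on the pathway programme → qualification attained during the programme → outcome, so adjusting for it blocks the indirect effect. For the total causal effect of programme, use the unadjusted pooled rates.
Pooled: the apprenticeship track 43.9% vs the classroom track 56.4%; the classroom track is higher overall.

pooled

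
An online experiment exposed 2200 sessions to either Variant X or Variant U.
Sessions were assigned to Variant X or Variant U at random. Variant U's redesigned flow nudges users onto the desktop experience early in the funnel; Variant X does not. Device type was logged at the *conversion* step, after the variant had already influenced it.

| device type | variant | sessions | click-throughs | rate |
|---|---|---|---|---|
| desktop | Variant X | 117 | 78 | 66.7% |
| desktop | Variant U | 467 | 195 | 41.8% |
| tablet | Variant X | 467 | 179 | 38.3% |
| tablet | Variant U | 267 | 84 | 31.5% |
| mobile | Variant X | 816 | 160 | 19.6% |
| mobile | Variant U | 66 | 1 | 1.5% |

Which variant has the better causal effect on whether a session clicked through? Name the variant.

Variant U

The device type-specific comparison favours Variant X throughout, but the pooled figures favour Variant U. The question is whether to condition on device type.
Device type is recorded after the variant and is itself shifted by it — it sits on the causal path from variant to outcome. Conditioning on a mediator would strip out part of the effect we want; the pooled comparison gives the total causal effect.
Pooled: Variant X 29.8% vs Variant U 35.0%; Variant U is higher overall.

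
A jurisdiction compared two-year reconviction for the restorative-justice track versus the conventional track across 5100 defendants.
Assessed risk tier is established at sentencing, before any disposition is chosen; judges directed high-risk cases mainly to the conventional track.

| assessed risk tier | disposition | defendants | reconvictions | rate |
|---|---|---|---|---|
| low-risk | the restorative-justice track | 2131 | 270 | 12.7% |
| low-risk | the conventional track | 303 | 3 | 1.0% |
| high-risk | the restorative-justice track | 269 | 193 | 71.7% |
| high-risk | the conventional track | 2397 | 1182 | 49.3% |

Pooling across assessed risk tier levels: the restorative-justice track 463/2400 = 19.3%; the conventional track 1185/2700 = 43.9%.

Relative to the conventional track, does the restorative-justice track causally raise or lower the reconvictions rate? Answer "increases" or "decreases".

increases

The assessed risk tier-specific comparison favours the conventional track throughout, but the pooled figures favour the restorative-justice track. The question is whether to condition on assessed risk tier.
Assessed risk tier satisfies the back-door criterion: it is not a descendant of the disposition, and it blocks the spurious path from disposition to outcome. Adjusting for it (i.e., using the within-assessed risk tier rates) gives the causal effect.
Within each level — low-risk: 12.7% vs 1.0%; high-risk: 71.7% vs 49.3% — the conventional track is lower every time.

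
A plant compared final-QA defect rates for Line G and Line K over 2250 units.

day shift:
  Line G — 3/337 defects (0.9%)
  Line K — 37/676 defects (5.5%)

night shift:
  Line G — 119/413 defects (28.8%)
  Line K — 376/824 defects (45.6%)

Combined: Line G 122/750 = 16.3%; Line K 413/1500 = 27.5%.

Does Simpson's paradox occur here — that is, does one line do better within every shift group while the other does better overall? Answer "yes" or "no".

no

Within each shift level (day shift 0.9% vs 5.5%; night shift 28.8% vs 45.6%), Line G has the lower rate every time. Pooled: 16.3% vs 27.5% — Line G has the lower rate overall. They agree.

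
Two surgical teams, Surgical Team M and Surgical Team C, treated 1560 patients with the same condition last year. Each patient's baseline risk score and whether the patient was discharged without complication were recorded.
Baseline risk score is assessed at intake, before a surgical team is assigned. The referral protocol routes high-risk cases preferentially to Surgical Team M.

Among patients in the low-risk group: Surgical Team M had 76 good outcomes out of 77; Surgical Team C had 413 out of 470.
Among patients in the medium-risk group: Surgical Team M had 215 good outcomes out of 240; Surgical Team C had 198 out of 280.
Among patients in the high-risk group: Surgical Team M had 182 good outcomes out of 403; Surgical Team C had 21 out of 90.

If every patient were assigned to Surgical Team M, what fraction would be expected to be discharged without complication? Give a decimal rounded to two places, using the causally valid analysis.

The imbalance in baseline risk score arose from how patients were allocated, not from anything the surgical team did; and baseline risk score independently affects the outcome. The pooled gap is confounded — condition on baseline risk score.
Standardising Surgical Team M to the population baseline risk score mix: 0.351·76/77 + 0.333·215/240 + 0.316·182/403 = 0.787.

0.79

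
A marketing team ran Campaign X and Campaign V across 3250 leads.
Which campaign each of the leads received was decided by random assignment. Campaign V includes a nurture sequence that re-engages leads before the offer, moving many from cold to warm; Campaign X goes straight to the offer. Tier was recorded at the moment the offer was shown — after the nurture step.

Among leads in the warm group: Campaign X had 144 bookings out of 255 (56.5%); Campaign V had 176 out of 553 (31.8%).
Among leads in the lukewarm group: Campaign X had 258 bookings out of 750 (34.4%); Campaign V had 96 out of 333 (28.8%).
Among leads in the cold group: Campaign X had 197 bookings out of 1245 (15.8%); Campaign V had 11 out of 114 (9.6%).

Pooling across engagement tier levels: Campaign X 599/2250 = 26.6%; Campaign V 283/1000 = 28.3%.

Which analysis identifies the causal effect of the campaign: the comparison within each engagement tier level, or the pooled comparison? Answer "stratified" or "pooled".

Engagement tier lies on the pathway campaign → engagement tier → outcome, so adjusting for it blocks the indirect effect. For the total causal effect of campaign, use the unadjusted pooled rates.
Pooled: Campaign X 26.6% vs Campaign V 28.3%; Campaign V is higher overall.

pooled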